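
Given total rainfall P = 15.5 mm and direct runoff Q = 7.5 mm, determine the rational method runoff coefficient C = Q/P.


The runoff coefficient C = runoff depth / rainfall depth.
C = 7.5 / 15.5
  = 0.4839.

0.4839


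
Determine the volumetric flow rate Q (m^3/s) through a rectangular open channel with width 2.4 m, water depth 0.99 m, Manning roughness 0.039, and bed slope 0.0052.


For a rectangular channel, the cross-sectional area A = b * y = 2.4 * 0.99 = 2.38 m^2.
The wetted perimeter P = b + 2y = 2.4 + 2*0.99 = 4.38 m.
Hydraulic radius R = A/P = 2.38/4.38 = 0.5425 m.
Velocity V = (1/n)*R^(2/3)*S^(1/2) = (1/0.039)*0.5425^(2/3)*0.0052^(1/2) = 1.2298 m/s.
Discharge Q = A * V = 2.38 * 1.2298 = 2.922 m^3/s.

2.922


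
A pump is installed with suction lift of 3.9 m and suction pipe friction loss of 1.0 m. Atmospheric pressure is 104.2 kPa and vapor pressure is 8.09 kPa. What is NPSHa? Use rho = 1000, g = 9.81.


NPSHa = p_atm/(rho*g) - z_s - hf_s - p_vap/(rho*g).
p_atm/(rho*g) = 104.2*1000 / (1000*9.81) = 10.622 m.
p_vap/(rho*g) = 8.09*1000 / (1000*9.81) = 0.825 m.
NPSHa = 10.622 - 3.9 - 1.0 - 0.825
      = 4.9 m.

4.9


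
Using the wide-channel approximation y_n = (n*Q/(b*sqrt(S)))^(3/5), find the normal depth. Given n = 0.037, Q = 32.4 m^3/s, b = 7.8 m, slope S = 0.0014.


We use the wide-channel approximation y_n = (n*Q/(b*sqrt(S)))^(3/5).
sqrt(S) = sqrt(0.0014) = 0.037417.
Numerator: n*Q = 0.037 * 32.4 = 1.1988.
Denominator: b*sqrt(S) = 7.8 * 0.037417 = 0.291853.
arg = 4.1076.
y_n = 4.1076^(3/5) = 2.3343 m.

2.3343


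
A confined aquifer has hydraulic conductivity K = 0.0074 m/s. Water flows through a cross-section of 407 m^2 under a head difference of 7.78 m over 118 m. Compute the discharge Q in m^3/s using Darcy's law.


Darcy's law: Q = K * A * i, where i = dh/L.
Hydraulic gradient i = 7.78 / 118 = 0.065932.
Q = 0.0074 * 407 * 0.065932
  = 0.1986 m^3/s.

0.1986


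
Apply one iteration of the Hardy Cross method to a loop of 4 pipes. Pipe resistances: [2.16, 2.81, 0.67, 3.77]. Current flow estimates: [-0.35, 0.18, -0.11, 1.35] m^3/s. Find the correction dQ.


Numerator terms (r*Q*|Q|): 2.16*-0.35*|-0.35| = -0.2646; 2.81*0.18*|0.18| = 0.091; 0.67*-0.11*|-0.11| = -0.0081; 3.77*1.35*|1.35| = 6.8708.
Sum of numerator = 6.6892.
Denominator terms (r*|Q|): 2.16*|-0.35| = 0.756; 2.81*|0.18| = 0.5058; 0.67*|-0.11| = 0.0737; 3.77*|1.35| = 5.0895.
2 * sum of denominator = 2 * 6.425 = 12.85.
dQ = -6.6892 / 12.85 = -0.5206 m^3/s.

-0.5206


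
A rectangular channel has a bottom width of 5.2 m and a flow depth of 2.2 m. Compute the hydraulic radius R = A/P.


For a rectangular section:
Flow area A = b * y = 5.2 * 2.2 = 11.44 m^2.
Wetted perimeter P = b + 2y = 5.2 + 2*2.2 = 9.6 m.
Hydraulic radius R = A/P = 11.44 / 9.6 = 1.1917 m.

1.1917


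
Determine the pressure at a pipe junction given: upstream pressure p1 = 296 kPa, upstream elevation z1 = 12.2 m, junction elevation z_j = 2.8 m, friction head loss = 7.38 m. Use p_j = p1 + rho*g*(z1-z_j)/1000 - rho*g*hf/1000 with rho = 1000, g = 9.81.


Junction pressure: p_j = p1 + rho*g*(z1 - z_j)/1000 - rho*g*hf/1000.
Elevation term = 1000*9.81*(12.2 - 2.8)/1000 = 92.214 kPa.
Friction term = 1000*9.81*7.38/1000 = 72.398 kPa.
p_j = 296 + 92.214 - 72.398 = 315.82 kPa.

315.82


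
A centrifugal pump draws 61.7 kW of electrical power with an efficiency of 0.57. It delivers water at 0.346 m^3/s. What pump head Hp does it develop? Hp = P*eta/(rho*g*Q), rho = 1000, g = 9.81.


Pump head formula: Hp = P * eta / (rho * g * Q).
Numerator: P * eta = 61.7 * 1000 * 0.57 = 35169.0 W.
Denominator: rho * g * Q = 1000 * 9.81 * 0.346 = 3394.26.
Hp = 35169.0 / 3394.26 = 10.36 m.

10.36


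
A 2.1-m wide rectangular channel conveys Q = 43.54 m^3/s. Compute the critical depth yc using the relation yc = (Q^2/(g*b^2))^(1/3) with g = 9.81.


Using yc = (Q^2 / (g * b^2))^(1/3):
Q^2 = 43.54^2 = 1895.73.
g * b^2 = 9.81 * 2.1^2 = 9.81 * 4.41 = 43.26.
Q^2 / (g*b^2) = 1895.73 / 43.26 = 43.8218.
yc = 43.8218^(1/3) = 3.5255 m.

3.5255


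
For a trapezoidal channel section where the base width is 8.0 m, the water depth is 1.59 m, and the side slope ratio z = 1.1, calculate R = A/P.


For a trapezoidal section with side slope z:
A = (b + z*y)*y = (8.0 + 1.1*1.59)*1.59 = 15.501 m^2.
P = b + 2*y*sqrt(1 + z^2) = 8.0 + 2*1.59*sqrt(1 + 1.1^2) = 12.727 m.
R = A/P = 15.501 / 12.727 = 1.2179 m.

1.2179


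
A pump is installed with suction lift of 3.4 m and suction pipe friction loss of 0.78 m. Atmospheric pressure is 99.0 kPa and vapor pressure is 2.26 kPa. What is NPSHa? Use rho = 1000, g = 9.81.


NPSHa = p_atm/(rho*g) - z_s - hf_s - p_vap/(rho*g).
p_atm/(rho*g) = 99.0*1000 / (1000*9.81) = 10.092 m.
p_vap/(rho*g) = 2.26*1000 / (1000*9.81) = 0.23 m.
NPSHa = 10.092 - 3.4 - 0.78 - 0.23
      = 5.68 m.

5.68


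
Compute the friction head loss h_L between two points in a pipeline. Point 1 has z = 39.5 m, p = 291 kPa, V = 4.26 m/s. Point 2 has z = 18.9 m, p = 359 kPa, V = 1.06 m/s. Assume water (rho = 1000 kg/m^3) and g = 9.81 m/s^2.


Total head at each section: H = z + p/(rho*g) + V^2/(2g).
H1 = 39.5 + 291*1000/(1000*9.81) + 4.26^2/(2*9.81)
   = 39.5 + 29.664 + 0.925
   = 70.089 m.
H2 = 18.9 + 359*1000/(1000*9.81) + 1.06^2/(2*9.81)
   = 18.9 + 36.595 + 0.0573
   = 55.553 m.
h_L = H1 - H2 = 70.089 - 55.553 = 14.536 m.

14.536


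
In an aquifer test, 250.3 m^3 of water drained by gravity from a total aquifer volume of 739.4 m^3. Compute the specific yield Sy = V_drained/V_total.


Specific yield Sy = Volume drained / Total volume.
Sy = 250.3 / 739.4
   = 0.3385.

0.3385


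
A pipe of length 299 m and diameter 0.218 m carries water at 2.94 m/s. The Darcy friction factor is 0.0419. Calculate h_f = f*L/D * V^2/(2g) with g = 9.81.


Darcy-Weisbach equation: h_f = f * (L/D) * V^2/(2g).
f * L/D = 0.0419 * 299/0.218 = 57.4683.
V^2/(2g) = 2.94^2 / (2*9.81) = 8.6436 / 19.62 = 0.4406 m.
h_f = 57.4683 * 0.4406 = 25.318 m.

25.318


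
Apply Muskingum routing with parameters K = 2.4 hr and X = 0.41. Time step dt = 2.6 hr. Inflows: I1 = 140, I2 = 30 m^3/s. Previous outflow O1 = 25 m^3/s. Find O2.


Muskingum coefficients:
denom = 2*K*(1-X) + dt = 2*2.4*(1-0.41) + 2.6 = 5.432.
C0 = (dt - 2*K*X)/denom = (2.6 - 2*2.4*0.41)/5.432 = 0.1163.
C1 = (dt + 2*K*X)/denom = (2.6 + 2*2.4*0.41)/5.432 = 0.8409.
C2 = (2*K*(1-X) - dt)/denom = 0.0427.
O2 = C0*I2 + C1*I1 + C2*O1
   = 0.1163*30 + 0.8409*140 + 0.0427*25
   = 122.29 m^3/s.

122.29


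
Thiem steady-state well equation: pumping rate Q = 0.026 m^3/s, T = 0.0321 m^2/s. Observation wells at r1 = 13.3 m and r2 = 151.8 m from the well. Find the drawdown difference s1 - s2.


Thiem equation: s1 - s2 = Q/(2*pi*T) * ln(r2/r1).
ln(r2/r1) = ln(151.8/13.3) = 2.4348.
Q/(2*pi*T) = 0.026 / (2*pi*0.0321) = 0.026 / 0.2017 = 0.1289.
s1 - s2 = 0.1289 * 2.4348 = 0.3139 m.

0.3139


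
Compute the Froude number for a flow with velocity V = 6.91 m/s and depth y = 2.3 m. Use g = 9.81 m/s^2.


The Froude number is defined as Fr = V / sqrt(g*y).
g*y = 9.81 * 2.3 = 22.563.
sqrt(g*y) = sqrt(22.563) = 4.7501.
Fr = 6.91 / 4.7501 = 1.4547.

1.4547


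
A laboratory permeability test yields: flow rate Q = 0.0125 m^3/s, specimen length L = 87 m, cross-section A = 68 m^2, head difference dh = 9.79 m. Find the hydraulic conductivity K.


From K = Q*L / (A*dh):
Numerator: Q*L = 0.0125 * 87 = 1.0875.
Denominator: A*dh = 68 * 9.79 = 665.72.
K = 1.0875 / 665.72 = 0.001634 m/s.

0.001634


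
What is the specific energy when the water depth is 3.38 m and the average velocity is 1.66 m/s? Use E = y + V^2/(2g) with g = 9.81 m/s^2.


Specific energy E = y + V^2/(2g).
Velocity head = V^2/(2g) = 1.66^2 / (2*9.81) = 2.7556 / 19.62 = 0.1404 m.
E = 3.38 + 0.1404 = 3.5204 m.

3.5204


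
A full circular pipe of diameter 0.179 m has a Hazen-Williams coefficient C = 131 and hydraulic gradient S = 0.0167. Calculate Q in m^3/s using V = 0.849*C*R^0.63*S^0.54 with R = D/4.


For a full circular pipe, R = D/4 = 0.179/4 = 0.0447 m.
V = 0.849 * 131 * 0.0447^0.63 * 0.0167^0.54
  = 0.849 * 131 * 0.141254 * 0.109715
  = 1.7236 m/s.
Pipe area A = pi*D^2/4 = pi*0.179^2/4 = 0.0252 m^2.
Q = A * V = 0.0252 * 1.7236 = 0.0434 m^3/s.

0.0434


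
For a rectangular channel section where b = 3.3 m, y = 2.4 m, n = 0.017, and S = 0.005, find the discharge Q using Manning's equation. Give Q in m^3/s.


For a rectangular channel, the cross-sectional area A = b * y = 3.3 * 2.4 = 7.92 m^2.
The wetted perimeter P = b + 2y = 3.3 + 2*2.4 = 8.1 m.
Hydraulic radius R = A/P = 7.92/8.1 = 0.9778 m.
Velocity V = (1/n)*R^(2/3)*S^(1/2) = (1/0.017)*0.9778^(2/3)*0.005^(1/2) = 4.0976 m/s.
Discharge Q = A * V = 7.92 * 4.0976 = 32.453 m^3/s.

32.453


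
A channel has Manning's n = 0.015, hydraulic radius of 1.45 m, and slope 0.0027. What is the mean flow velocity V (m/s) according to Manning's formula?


Manning's equation gives V = (1/n) * R^(2/3) * S^(1/2).
First, compute R^(2/3) = 1.45^(2/3) = 1.2811.
Next, S^(1/2) = 0.0027^(1/2) = 0.051962.
Then 1/n = 1/0.015 = 66.67.
V = 66.67 * 1.2811 * 0.051962 = 4.4378 m/s.

4.4378


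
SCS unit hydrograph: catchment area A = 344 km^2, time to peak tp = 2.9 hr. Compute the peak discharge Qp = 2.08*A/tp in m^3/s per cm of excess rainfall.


SCS formula: Qp = 2.08 * A / tp.
Qp = 2.08 * 344 / 2.9
   = 715.52 / 2.9
   = 246.73 m^3/s per cm.

246.73


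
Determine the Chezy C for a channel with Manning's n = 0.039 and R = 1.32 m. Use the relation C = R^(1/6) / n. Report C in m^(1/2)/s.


The Chezy coefficient relates to Manning's n through C = R^(1/6) / n.
R^(1/6) = 1.32^(1/6) = 1.047359.
C = 1.047359 / 0.039 = 26.86 m^(1/2)/s.

26.86


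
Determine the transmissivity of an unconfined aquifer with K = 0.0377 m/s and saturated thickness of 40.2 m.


Transmissivity is defined as T = K * h.
T = 0.0377 * 40.2
  = 1.5155 m^2/s.

1.5155


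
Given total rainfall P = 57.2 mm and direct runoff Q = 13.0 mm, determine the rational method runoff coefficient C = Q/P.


The runoff coefficient C = runoff depth / rainfall depth.
C = 13.0 / 57.2
  = 0.2273.

0.2273


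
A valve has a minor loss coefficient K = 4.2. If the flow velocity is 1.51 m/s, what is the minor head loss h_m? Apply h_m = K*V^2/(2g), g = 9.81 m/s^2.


Minor loss formula: h_m = K * V^2/(2g).
V^2 = 1.51^2 = 2.2801.
V^2/(2g) = 2.2801 / 19.62 = 0.1162 m.
h_m = 4.2 * 0.1162 = 0.4881 m.

0.4881


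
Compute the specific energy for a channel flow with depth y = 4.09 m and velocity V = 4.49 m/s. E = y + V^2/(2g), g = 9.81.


Specific energy E = y + V^2/(2g).
Velocity head = V^2/(2g) = 4.49^2 / (2*9.81) = 20.1601 / 19.62 = 1.0275 m.
E = 4.09 + 1.0275 = 5.1175 m.

5.1175


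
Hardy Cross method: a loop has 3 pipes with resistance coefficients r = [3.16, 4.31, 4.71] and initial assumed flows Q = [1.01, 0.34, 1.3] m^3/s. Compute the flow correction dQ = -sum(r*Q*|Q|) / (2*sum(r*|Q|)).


Numerator terms (r*Q*|Q|): 3.16*1.01*|1.01| = 3.2235; 4.31*0.34*|0.34| = 0.4982; 4.71*1.3*|1.3| = 7.9599.
Sum of numerator = 11.6817.
Denominator terms (r*|Q|): 3.16*|1.01| = 3.1916; 4.31*|0.34| = 1.4654; 4.71*|1.3| = 6.123.
2 * sum of denominator = 2 * 10.78 = 21.56.
dQ = -11.6817 / 21.56 = -0.5418 m^3/s.

-0.5418


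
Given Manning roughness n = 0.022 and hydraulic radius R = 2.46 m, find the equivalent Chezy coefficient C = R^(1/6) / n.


The Chezy coefficient relates to Manning's n through C = R^(1/6) / n.
R^(1/6) = 2.46^(1/6) = 1.161865.
C = 1.161865 / 0.022 = 52.81 m^(1/2)/s.

52.81


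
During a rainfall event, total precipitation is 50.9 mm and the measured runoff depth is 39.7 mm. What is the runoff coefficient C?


The runoff coefficient C = runoff depth / rainfall depth.
C = 39.7 / 50.9
  = 0.78.

0.78


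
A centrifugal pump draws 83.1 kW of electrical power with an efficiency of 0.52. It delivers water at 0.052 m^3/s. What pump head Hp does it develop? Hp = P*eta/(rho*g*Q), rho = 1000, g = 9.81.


Pump head formula: Hp = P * eta / (rho * g * Q).
Numerator: P * eta = 83.1 * 1000 * 0.52 = 43212.0 W.
Denominator: rho * g * Q = 1000 * 9.81 * 0.052 = 510.12.
Hp = 43212.0 / 510.12 = 84.71 m.

84.71


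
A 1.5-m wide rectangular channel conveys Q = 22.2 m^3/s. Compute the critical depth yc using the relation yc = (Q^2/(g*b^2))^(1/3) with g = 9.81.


Using yc = (Q^2 / (g * b^2))^(1/3):
Q^2 = 22.2^2 = 492.84.
g * b^2 = 9.81 * 1.5^2 = 9.81 * 2.25 = 22.07.
Q^2 / (g*b^2) = 492.84 / 22.07 = 22.3308.
yc = 22.3308^(1/3) = 2.8159 m.

2.8159


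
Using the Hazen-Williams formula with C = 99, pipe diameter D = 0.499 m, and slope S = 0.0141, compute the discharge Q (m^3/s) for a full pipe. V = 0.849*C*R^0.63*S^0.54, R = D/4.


For a full circular pipe, R = D/4 = 0.499/4 = 0.1247 m.
V = 0.849 * 99 * 0.1247^0.63 * 0.0141^0.54
  = 0.849 * 99 * 0.269467 * 0.100133
  = 2.2679 m/s.
Pipe area A = pi*D^2/4 = pi*0.499^2/4 = 0.1956 m^2.
Q = A * V = 0.1956 * 2.2679 = 0.4435 m^3/s.

0.4435


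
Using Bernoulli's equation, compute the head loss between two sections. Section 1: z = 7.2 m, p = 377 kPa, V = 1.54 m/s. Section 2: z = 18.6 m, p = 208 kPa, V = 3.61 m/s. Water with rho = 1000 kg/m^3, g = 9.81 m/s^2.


Total head at each section: H = z + p/(rho*g) + V^2/(2g).
H1 = 7.2 + 377*1000/(1000*9.81) + 1.54^2/(2*9.81)
   = 7.2 + 38.43 + 0.1209
   = 45.751 m.
H2 = 18.6 + 208*1000/(1000*9.81) + 3.61^2/(2*9.81)
   = 18.6 + 21.203 + 0.6642
   = 40.467 m.
h_L = H1 - H2 = 45.751 - 40.467 = 5.284 m.

5.284


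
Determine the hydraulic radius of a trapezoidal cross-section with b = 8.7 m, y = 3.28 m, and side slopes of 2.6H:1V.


For a trapezoidal section with side slope z:
A = (b + z*y)*y = (8.7 + 2.6*3.28)*3.28 = 56.508 m^2.
P = b + 2*y*sqrt(1 + z^2) = 8.7 + 2*3.28*sqrt(1 + 2.6^2) = 26.974 m.
R = A/P = 56.508 / 26.974 = 2.0949 m.

2.0949


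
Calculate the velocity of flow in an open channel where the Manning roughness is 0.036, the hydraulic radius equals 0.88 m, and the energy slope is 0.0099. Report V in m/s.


Manning's equation gives V = (1/n) * R^(2/3) * S^(1/2).
First, compute R^(2/3) = 0.88^(2/3) = 0.9183.
Next, S^(1/2) = 0.0099^(1/2) = 0.099499.
Then 1/n = 1/0.036 = 27.78.
V = 27.78 * 0.9183 * 0.099499 = 2.5381 m/s.

2.5381


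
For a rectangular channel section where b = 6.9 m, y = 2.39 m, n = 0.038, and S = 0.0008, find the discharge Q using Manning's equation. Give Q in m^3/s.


For a rectangular channel, the cross-sectional area A = b * y = 6.9 * 2.39 = 16.49 m^2.
The wetted perimeter P = b + 2y = 6.9 + 2*2.39 = 11.68 m.
Hydraulic radius R = A/P = 16.49/11.68 = 1.4119 m.
Velocity V = (1/n)*R^(2/3)*S^(1/2) = (1/0.038)*1.4119^(2/3)*0.0008^(1/2) = 0.9368 m/s.
Discharge Q = A * V = 16.49 * 0.9368 = 15.448 m^3/s.

15.448


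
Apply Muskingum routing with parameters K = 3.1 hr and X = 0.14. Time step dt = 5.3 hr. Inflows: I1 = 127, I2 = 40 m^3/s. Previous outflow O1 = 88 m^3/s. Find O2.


Muskingum coefficients:
denom = 2*K*(1-X) + dt = 2*3.1*(1-0.14) + 5.3 = 10.632.
C0 = (dt - 2*K*X)/denom = (5.3 - 2*3.1*0.14)/10.632 = 0.4169.
C1 = (dt + 2*K*X)/denom = (5.3 + 2*3.1*0.14)/10.632 = 0.5801.
C2 = (2*K*(1-X) - dt)/denom = 0.003.
O2 = C0*I2 + C1*I1 + C2*O1
   = 0.4169*40 + 0.5801*127 + 0.003*88
   = 90.62 m^3/s.

90.62


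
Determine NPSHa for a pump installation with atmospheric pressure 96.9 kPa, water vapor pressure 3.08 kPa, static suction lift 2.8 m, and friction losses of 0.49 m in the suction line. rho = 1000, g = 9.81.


NPSHa = p_atm/(rho*g) - z_s - hf_s - p_vap/(rho*g).
p_atm/(rho*g) = 96.9*1000 / (1000*9.81) = 9.878 m.
p_vap/(rho*g) = 3.08*1000 / (1000*9.81) = 0.314 m.
NPSHa = 9.878 - 2.8 - 0.49 - 0.314
      = 6.27 m.

6.27


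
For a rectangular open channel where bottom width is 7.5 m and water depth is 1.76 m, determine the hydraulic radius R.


For a rectangular section:
Flow area A = b * y = 7.5 * 1.76 = 13.2 m^2.
Wetted perimeter P = b + 2y = 7.5 + 2*1.76 = 11.02 m.
Hydraulic radius R = A/P = 13.2 / 11.02 = 1.1978 m.

1.1978


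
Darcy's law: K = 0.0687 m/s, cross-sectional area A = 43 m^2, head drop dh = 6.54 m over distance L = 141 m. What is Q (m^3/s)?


Darcy's law: Q = K * A * i, where i = dh/L.
Hydraulic gradient i = 6.54 / 141 = 0.046383.
Q = 0.0687 * 43 * 0.046383
  = 0.137 m^3/s.

0.137


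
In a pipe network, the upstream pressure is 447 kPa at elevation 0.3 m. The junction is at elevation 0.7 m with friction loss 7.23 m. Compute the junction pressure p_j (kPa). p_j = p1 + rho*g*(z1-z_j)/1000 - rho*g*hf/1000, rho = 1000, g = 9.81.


Junction pressure: p_j = p1 + rho*g*(z1 - z_j)/1000 - rho*g*hf/1000.
Elevation term = 1000*9.81*(0.3 - 0.7)/1000 = -3.924 kPa.
Friction term = 1000*9.81*7.23/1000 = 70.926 kPa.
p_j = 447 + -3.924 - 70.926 = 372.15 kPa.

372.15


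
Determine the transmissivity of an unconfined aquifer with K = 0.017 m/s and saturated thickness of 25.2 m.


Transmissivity is defined as T = K * h.
T = 0.017 * 25.2
  = 0.4284 m^2/s.

0.4284


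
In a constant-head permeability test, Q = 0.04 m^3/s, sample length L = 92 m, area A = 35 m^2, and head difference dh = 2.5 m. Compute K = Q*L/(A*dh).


From K = Q*L / (A*dh):
Numerator: Q*L = 0.04 * 92 = 3.68.
Denominator: A*dh = 35 * 2.5 = 87.5.
K = 3.68 / 87.5 = 0.042057 m/s.

0.042057


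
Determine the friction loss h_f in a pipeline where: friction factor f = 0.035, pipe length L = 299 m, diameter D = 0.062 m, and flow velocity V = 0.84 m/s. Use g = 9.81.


Darcy-Weisbach equation: h_f = f * (L/D) * V^2/(2g).
f * L/D = 0.035 * 299/0.062 = 168.7903.
V^2/(2g) = 0.84^2 / (2*9.81) = 0.7056 / 19.62 = 0.036 m.
h_f = 168.7903 * 0.036 = 6.07 m.

6.07


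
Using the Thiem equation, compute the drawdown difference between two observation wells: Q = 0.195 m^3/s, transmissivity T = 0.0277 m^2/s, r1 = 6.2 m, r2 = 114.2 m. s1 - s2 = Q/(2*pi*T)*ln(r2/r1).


Thiem equation: s1 - s2 = Q/(2*pi*T) * ln(r2/r1).
ln(r2/r1) = ln(114.2/6.2) = 2.9134.
Q/(2*pi*T) = 0.195 / (2*pi*0.0277) = 0.195 / 0.174 = 1.1204.
s1 - s2 = 1.1204 * 2.9134 = 3.2642 m.

3.2642


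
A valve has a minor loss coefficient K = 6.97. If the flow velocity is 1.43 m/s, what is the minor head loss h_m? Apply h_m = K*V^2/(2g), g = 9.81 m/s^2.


Minor loss formula: h_m = K * V^2/(2g).
V^2 = 1.43^2 = 2.0449.
V^2/(2g) = 2.0449 / 19.62 = 0.1042 m.
h_m = 6.97 * 0.1042 = 0.7265 m.

0.7265


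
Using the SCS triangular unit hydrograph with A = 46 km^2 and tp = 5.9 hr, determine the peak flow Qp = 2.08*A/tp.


SCS formula: Qp = 2.08 * A / tp.
Qp = 2.08 * 46 / 5.9
   = 95.68 / 5.9
   = 16.22 m^3/s per cm.

16.22


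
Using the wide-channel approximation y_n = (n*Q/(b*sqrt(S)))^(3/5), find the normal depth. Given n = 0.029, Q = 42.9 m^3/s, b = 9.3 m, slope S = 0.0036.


We use the wide-channel approximation y_n = (n*Q/(b*sqrt(S)))^(3/5).
sqrt(S) = sqrt(0.0036) = 0.06.
Numerator: n*Q = 0.029 * 42.9 = 1.2441.
Denominator: b*sqrt(S) = 9.3 * 0.06 = 0.558.
arg = 2.2296.
y_n = 2.2296^(3/5) = 1.6178 m.

1.6178


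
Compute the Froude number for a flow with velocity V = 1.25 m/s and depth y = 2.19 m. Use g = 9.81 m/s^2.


The Froude number is defined as Fr = V / sqrt(g*y).
g*y = 9.81 * 2.19 = 21.4839.
sqrt(g*y) = sqrt(21.4839) = 4.6351.
Fr = 1.25 / 4.6351 = 0.2697.

0.2697


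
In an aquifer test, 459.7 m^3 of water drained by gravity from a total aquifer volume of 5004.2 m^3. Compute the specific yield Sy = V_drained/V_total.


Specific yield Sy = Volume drained / Total volume.
Sy = 459.7 / 5004.2
   = 0.0919.

0.0919


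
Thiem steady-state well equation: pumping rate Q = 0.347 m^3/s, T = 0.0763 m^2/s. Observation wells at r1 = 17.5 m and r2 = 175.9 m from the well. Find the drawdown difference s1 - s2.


Thiem equation: s1 - s2 = Q/(2*pi*T) * ln(r2/r1).
ln(r2/r1) = ln(175.9/17.5) = 2.3077.
Q/(2*pi*T) = 0.347 / (2*pi*0.0763) = 0.347 / 0.4794 = 0.7238.
s1 - s2 = 0.7238 * 2.3077 = 1.6703 m.

1.6703


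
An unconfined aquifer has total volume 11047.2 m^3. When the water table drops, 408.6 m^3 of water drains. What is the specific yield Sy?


Specific yield Sy = Volume drained / Total volume.
Sy = 408.6 / 11047.2
   = 0.037.

0.037


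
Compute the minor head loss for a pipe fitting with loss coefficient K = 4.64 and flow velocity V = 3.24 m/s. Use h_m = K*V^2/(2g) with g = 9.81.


Minor loss formula: h_m = K * V^2/(2g).
V^2 = 3.24^2 = 10.4976.
V^2/(2g) = 10.4976 / 19.62 = 0.535 m.
h_m = 4.64 * 0.535 = 2.4826 m.

2.4826


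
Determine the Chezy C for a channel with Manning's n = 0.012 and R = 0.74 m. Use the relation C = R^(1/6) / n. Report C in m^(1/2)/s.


The Chezy coefficient relates to Manning's n through C = R^(1/6) / n.
R^(1/6) = 0.74^(1/6) = 0.951054.
C = 0.951054 / 0.012 = 79.25 m^(1/2)/s.

79.25


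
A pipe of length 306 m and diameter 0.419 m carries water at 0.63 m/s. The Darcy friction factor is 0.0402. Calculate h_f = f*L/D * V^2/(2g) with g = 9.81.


Darcy-Weisbach equation: h_f = f * (L/D) * V^2/(2g).
f * L/D = 0.0402 * 306/0.419 = 29.3585.
V^2/(2g) = 0.63^2 / (2*9.81) = 0.3969 / 19.62 = 0.0202 m.
h_f = 29.3585 * 0.0202 = 0.594 m.

0.594


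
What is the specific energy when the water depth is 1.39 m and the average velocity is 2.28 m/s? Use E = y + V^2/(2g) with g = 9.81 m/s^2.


Specific energy E = y + V^2/(2g).
Velocity head = V^2/(2g) = 2.28^2 / (2*9.81) = 5.1984 / 19.62 = 0.265 m.
E = 1.39 + 0.265 = 1.655 m.

1.655


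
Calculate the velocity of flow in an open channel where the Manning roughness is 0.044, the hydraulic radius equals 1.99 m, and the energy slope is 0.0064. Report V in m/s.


Manning's equation gives V = (1/n) * R^(2/3) * S^(1/2).
First, compute R^(2/3) = 1.99^(2/3) = 1.5821.
Next, S^(1/2) = 0.0064^(1/2) = 0.08.
Then 1/n = 1/0.044 = 22.73.
V = 22.73 * 1.5821 * 0.08 = 2.8766 m/s.

2.8766


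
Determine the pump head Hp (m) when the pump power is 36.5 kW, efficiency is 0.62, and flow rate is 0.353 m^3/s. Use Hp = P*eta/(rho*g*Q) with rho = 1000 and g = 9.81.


Pump head formula: Hp = P * eta / (rho * g * Q).
Numerator: P * eta = 36.5 * 1000 * 0.62 = 22630.0 W.
Denominator: rho * g * Q = 1000 * 9.81 * 0.353 = 3462.93.
Hp = 22630.0 / 3462.93 = 6.53 m.

6.53


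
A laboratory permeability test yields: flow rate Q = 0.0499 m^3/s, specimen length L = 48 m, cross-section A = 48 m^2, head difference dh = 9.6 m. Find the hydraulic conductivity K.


From K = Q*L / (A*dh):
Numerator: Q*L = 0.0499 * 48 = 2.3952.
Denominator: A*dh = 48 * 9.6 = 460.8.
K = 2.3952 / 460.8 = 0.005198 m/s.

0.005198


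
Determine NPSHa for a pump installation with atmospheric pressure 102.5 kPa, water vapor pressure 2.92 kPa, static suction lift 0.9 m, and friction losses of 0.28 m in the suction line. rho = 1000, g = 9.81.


NPSHa = p_atm/(rho*g) - z_s - hf_s - p_vap/(rho*g).
p_atm/(rho*g) = 102.5*1000 / (1000*9.81) = 10.449 m.
p_vap/(rho*g) = 2.92*1000 / (1000*9.81) = 0.298 m.
NPSHa = 10.449 - 0.9 - 0.28 - 0.298
      = 8.97 m.

8.97


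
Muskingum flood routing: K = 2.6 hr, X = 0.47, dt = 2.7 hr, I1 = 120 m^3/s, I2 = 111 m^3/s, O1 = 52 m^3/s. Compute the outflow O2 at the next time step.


Muskingum coefficients:
denom = 2*K*(1-X) + dt = 2*2.6*(1-0.47) + 2.7 = 5.456.
C0 = (dt - 2*K*X)/denom = (2.7 - 2*2.6*0.47)/5.456 = 0.0469.
C1 = (dt + 2*K*X)/denom = (2.7 + 2*2.6*0.47)/5.456 = 0.9428.
C2 = (2*K*(1-X) - dt)/denom = 0.0103.
O2 = C0*I2 + C1*I1 + C2*O1
   = 0.0469*111 + 0.9428*120 + 0.0103*52
   = 118.88 m^3/s.

118.88


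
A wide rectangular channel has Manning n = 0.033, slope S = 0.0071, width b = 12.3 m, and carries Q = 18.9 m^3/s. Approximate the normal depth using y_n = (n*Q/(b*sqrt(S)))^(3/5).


We use the wide-channel approximation y_n = (n*Q/(b*sqrt(S)))^(3/5).
sqrt(S) = sqrt(0.0071) = 0.084261.
Numerator: n*Q = 0.033 * 18.9 = 0.6237.
Denominator: b*sqrt(S) = 12.3 * 0.084261 = 1.03641.
arg = 0.6018.
y_n = 0.6018^(3/5) = 0.7373 m.

0.7373


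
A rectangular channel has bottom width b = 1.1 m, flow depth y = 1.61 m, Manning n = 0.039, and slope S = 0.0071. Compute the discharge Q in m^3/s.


For a rectangular channel, the cross-sectional area A = b * y = 1.1 * 1.61 = 1.77 m^2.
The wetted perimeter P = b + 2y = 1.1 + 2*1.61 = 4.32 m.
Hydraulic radius R = A/P = 1.77/4.32 = 0.41 m.
Velocity V = (1/n)*R^(2/3)*S^(1/2) = (1/0.039)*0.41^(2/3)*0.0071^(1/2) = 1.1923 m/s.
Discharge Q = A * V = 1.77 * 1.1923 = 2.112 m^3/s.

2.112


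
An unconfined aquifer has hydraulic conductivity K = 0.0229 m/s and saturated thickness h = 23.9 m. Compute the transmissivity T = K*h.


Transmissivity is defined as T = K * h.
T = 0.0229 * 23.9
  = 0.5473 m^2/s.

0.5473


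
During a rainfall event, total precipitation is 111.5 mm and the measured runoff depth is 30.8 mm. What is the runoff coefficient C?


The runoff coefficient C = runoff depth / rainfall depth.
C = 30.8 / 111.5
  = 0.2762.

0.2762


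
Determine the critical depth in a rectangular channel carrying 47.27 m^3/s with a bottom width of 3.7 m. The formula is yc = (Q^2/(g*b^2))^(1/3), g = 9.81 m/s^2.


Using yc = (Q^2 / (g * b^2))^(1/3):
Q^2 = 47.27^2 = 2234.45.
g * b^2 = 9.81 * 3.7^2 = 9.81 * 13.69 = 134.3.
Q^2 / (g*b^2) = 2234.45 / 134.3 = 16.6378.
yc = 16.6378^(1/3) = 2.5529 m.

2.5529


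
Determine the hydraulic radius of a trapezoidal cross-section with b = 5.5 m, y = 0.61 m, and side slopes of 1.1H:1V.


For a trapezoidal section with side slope z:
A = (b + z*y)*y = (5.5 + 1.1*0.61)*0.61 = 3.764 m^2.
P = b + 2*y*sqrt(1 + z^2) = 5.5 + 2*0.61*sqrt(1 + 1.1^2) = 7.314 m.
R = A/P = 3.764 / 7.314 = 0.5147 m.

0.5147


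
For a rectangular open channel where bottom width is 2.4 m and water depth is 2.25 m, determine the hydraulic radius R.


For a rectangular section:
Flow area A = b * y = 2.4 * 2.25 = 5.4 m^2.
Wetted perimeter P = b + 2y = 2.4 + 2*2.25 = 6.9 m.
Hydraulic radius R = A/P = 5.4 / 6.9 = 0.7826 m.

0.7826


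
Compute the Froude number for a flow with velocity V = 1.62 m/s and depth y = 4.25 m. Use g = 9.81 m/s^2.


The Froude number is defined as Fr = V / sqrt(g*y).
g*y = 9.81 * 4.25 = 41.6925.
sqrt(g*y) = sqrt(41.6925) = 6.457.
Fr = 1.62 / 6.457 = 0.2509.

0.2509


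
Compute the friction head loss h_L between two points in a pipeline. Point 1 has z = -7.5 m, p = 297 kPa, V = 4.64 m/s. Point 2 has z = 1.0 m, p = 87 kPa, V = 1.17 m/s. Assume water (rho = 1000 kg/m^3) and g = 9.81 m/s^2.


Total head at each section: H = z + p/(rho*g) + V^2/(2g).
H1 = -7.5 + 297*1000/(1000*9.81) + 4.64^2/(2*9.81)
   = -7.5 + 30.275 + 1.0973
   = 23.873 m.
H2 = 1.0 + 87*1000/(1000*9.81) + 1.17^2/(2*9.81)
   = 1.0 + 8.869 + 0.0698
   = 9.938 m.
h_L = H1 - H2 = 23.873 - 9.938 = 13.934 m.

13.934


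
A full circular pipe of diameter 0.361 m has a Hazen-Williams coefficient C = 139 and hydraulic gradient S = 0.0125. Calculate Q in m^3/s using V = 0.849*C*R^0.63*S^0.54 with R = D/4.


For a full circular pipe, R = D/4 = 0.361/4 = 0.0902 m.
V = 0.849 * 139 * 0.0902^0.63 * 0.0125^0.54
  = 0.849 * 139 * 0.219751 * 0.093828
  = 2.4332 m/s.
Pipe area A = pi*D^2/4 = pi*0.361^2/4 = 0.1024 m^2.
Q = A * V = 0.1024 * 2.4332 = 0.2491 m^3/s.

0.2491


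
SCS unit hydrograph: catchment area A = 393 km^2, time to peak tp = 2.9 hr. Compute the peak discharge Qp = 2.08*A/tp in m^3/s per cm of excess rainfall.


SCS formula: Qp = 2.08 * A / tp.
Qp = 2.08 * 393 / 2.9
   = 817.44 / 2.9
   = 281.88 m^3/s per cm.

281.88


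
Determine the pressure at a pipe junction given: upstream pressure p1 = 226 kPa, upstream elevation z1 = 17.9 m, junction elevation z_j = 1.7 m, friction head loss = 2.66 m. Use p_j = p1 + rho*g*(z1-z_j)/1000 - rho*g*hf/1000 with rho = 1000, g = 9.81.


Junction pressure: p_j = p1 + rho*g*(z1 - z_j)/1000 - rho*g*hf/1000.
Elevation term = 1000*9.81*(17.9 - 1.7)/1000 = 158.922 kPa.
Friction term = 1000*9.81*2.66/1000 = 26.095 kPa.
p_j = 226 + 158.922 - 26.095 = 358.83 kPa.

358.83


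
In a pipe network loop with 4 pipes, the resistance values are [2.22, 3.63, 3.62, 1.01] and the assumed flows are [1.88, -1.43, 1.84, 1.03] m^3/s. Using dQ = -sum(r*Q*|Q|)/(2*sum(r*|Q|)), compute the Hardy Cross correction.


Numerator terms (r*Q*|Q|): 2.22*1.88*|1.88| = 7.8464; 3.63*-1.43*|-1.43| = -7.423; 3.62*1.84*|1.84| = 12.2559; 1.01*1.03*|1.03| = 1.0715.
Sum of numerator = 13.7508.
Denominator terms (r*|Q|): 2.22*|1.88| = 4.1736; 3.63*|-1.43| = 5.1909; 3.62*|1.84| = 6.6608; 1.01*|1.03| = 1.0403.
2 * sum of denominator = 2 * 17.0656 = 34.1312.
dQ = -13.7508 / 34.1312 = -0.4029 m^3/s.

-0.4029


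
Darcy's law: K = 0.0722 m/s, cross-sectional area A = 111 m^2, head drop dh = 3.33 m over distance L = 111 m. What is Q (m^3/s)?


Darcy's law: Q = K * A * i, where i = dh/L.
Hydraulic gradient i = 3.33 / 111 = 0.03.
Q = 0.0722 * 111 * 0.03
  = 0.2404 m^3/s.

0.2404


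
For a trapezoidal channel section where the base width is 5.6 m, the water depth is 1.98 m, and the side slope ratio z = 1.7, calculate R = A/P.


For a trapezoidal section with side slope z:
A = (b + z*y)*y = (5.6 + 1.7*1.98)*1.98 = 17.753 m^2.
P = b + 2*y*sqrt(1 + z^2) = 5.6 + 2*1.98*sqrt(1 + 1.7^2) = 13.41 m.
R = A/P = 17.753 / 13.41 = 1.3238 m.

1.3238


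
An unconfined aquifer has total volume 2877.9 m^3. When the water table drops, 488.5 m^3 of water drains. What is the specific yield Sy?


Specific yield Sy = Volume drained / Total volume.
Sy = 488.5 / 2877.9
   = 0.1697.

0.1697


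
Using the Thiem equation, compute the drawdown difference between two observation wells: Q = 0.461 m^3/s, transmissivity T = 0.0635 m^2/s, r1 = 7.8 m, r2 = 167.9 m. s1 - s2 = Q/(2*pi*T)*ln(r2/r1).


Thiem equation: s1 - s2 = Q/(2*pi*T) * ln(r2/r1).
ln(r2/r1) = ln(167.9/7.8) = 3.0692.
Q/(2*pi*T) = 0.461 / (2*pi*0.0635) = 0.461 / 0.399 = 1.1554.
s1 - s2 = 1.1554 * 3.0692 = 3.5463 m.

3.5463


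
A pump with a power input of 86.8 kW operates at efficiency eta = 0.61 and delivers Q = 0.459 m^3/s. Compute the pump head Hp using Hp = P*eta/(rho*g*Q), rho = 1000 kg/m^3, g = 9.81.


Pump head formula: Hp = P * eta / (rho * g * Q).
Numerator: P * eta = 86.8 * 1000 * 0.61 = 52948.0 W.
Denominator: rho * g * Q = 1000 * 9.81 * 0.459 = 4502.79.
Hp = 52948.0 / 4502.79 = 11.76 m.

11.76


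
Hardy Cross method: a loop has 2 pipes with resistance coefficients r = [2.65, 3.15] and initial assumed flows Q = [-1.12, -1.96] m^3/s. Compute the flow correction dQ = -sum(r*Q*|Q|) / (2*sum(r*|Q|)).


Numerator terms (r*Q*|Q|): 2.65*-1.12*|-1.12| = -3.3242; 3.15*-1.96*|-1.96| = -12.101.
Sum of numerator = -15.4252.
Denominator terms (r*|Q|): 2.65*|-1.12| = 2.968; 3.15*|-1.96| = 6.174.
2 * sum of denominator = 2 * 9.142 = 18.284.
dQ = --15.4252 / 18.284 = 0.8436 m^3/s.

0.8436


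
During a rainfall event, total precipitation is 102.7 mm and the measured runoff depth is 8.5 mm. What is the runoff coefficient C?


The runoff coefficient C = runoff depth / rainfall depth.
C = 8.5 / 102.7
  = 0.0828.

0.0828


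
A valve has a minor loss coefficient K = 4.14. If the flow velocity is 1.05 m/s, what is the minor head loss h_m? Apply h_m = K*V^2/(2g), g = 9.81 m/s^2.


Minor loss formula: h_m = K * V^2/(2g).
V^2 = 1.05^2 = 1.1025.
V^2/(2g) = 1.1025 / 19.62 = 0.0562 m.
h_m = 4.14 * 0.0562 = 0.2326 m.

0.2326


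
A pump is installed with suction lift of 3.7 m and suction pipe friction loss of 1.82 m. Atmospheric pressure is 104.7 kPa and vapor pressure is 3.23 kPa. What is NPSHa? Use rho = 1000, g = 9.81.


NPSHa = p_atm/(rho*g) - z_s - hf_s - p_vap/(rho*g).
p_atm/(rho*g) = 104.7*1000 / (1000*9.81) = 10.673 m.
p_vap/(rho*g) = 3.23*1000 / (1000*9.81) = 0.329 m.
NPSHa = 10.673 - 3.7 - 1.82 - 0.329
      = 4.82 m.

4.82


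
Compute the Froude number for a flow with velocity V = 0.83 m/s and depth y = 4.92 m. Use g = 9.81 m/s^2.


The Froude number is defined as Fr = V / sqrt(g*y).
g*y = 9.81 * 4.92 = 48.2652.
sqrt(g*y) = sqrt(48.2652) = 6.9473.
Fr = 0.83 / 6.9473 = 0.1195.

0.1195


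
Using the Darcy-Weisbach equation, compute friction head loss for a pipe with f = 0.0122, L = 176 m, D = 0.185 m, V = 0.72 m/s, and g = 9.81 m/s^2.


Darcy-Weisbach equation: h_f = f * (L/D) * V^2/(2g).
f * L/D = 0.0122 * 176/0.185 = 11.6065.
V^2/(2g) = 0.72^2 / (2*9.81) = 0.5184 / 19.62 = 0.0264 m.
h_f = 11.6065 * 0.0264 = 0.307 m.

0.307


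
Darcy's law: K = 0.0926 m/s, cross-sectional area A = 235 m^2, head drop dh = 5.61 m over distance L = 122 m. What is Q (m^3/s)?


Darcy's law: Q = K * A * i, where i = dh/L.
Hydraulic gradient i = 5.61 / 122 = 0.045984.
Q = 0.0926 * 235 * 0.045984
  = 1.0006 m^3/s.

1.0006


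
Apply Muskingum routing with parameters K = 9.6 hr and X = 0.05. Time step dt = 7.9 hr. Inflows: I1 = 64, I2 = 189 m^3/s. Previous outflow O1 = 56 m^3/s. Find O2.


Muskingum coefficients:
denom = 2*K*(1-X) + dt = 2*9.6*(1-0.05) + 7.9 = 26.14.
C0 = (dt - 2*K*X)/denom = (7.9 - 2*9.6*0.05)/26.14 = 0.2655.
C1 = (dt + 2*K*X)/denom = (7.9 + 2*9.6*0.05)/26.14 = 0.3389.
C2 = (2*K*(1-X) - dt)/denom = 0.3956.
O2 = C0*I2 + C1*I1 + C2*O1
   = 0.2655*189 + 0.3389*64 + 0.3956*56
   = 94.02 m^3/s.

94.02


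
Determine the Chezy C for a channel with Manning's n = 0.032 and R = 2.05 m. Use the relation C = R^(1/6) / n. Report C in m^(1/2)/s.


The Chezy coefficient relates to Manning's n through C = R^(1/6) / n.
R^(1/6) = 2.05^(1/6) = 1.127091.
C = 1.127091 / 0.032 = 35.22 m^(1/2)/s.

35.22


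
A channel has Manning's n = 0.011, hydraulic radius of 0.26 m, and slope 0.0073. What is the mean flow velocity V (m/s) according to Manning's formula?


Manning's equation gives V = (1/n) * R^(2/3) * S^(1/2).
First, compute R^(2/3) = 0.26^(2/3) = 0.4074.
Next, S^(1/2) = 0.0073^(1/2) = 0.08544.
Then 1/n = 1/0.011 = 90.91.
V = 90.91 * 0.4074 * 0.08544 = 3.1641 m/s.

3.1641


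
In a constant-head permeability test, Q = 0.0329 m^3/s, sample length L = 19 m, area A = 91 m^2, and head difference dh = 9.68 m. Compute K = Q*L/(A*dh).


From K = Q*L / (A*dh):
Numerator: Q*L = 0.0329 * 19 = 0.6251.
Denominator: A*dh = 91 * 9.68 = 880.88.
K = 0.6251 / 880.88 = 0.00071 m/s.

0.00071


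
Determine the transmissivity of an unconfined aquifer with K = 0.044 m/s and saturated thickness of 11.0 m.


Transmissivity is defined as T = K * h.
T = 0.044 * 11.0
  = 0.484 m^2/s.

0.484


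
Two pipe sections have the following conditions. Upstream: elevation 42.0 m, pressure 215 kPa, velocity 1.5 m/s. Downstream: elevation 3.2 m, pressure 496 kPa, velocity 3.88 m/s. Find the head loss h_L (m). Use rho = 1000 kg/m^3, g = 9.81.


Total head at each section: H = z + p/(rho*g) + V^2/(2g).
H1 = 42.0 + 215*1000/(1000*9.81) + 1.5^2/(2*9.81)
   = 42.0 + 21.916 + 0.1147
   = 64.031 m.
H2 = 3.2 + 496*1000/(1000*9.81) + 3.88^2/(2*9.81)
   = 3.2 + 50.561 + 0.7673
   = 54.528 m.
h_L = H1 - H2 = 64.031 - 54.528 = 9.503 m.

9.503


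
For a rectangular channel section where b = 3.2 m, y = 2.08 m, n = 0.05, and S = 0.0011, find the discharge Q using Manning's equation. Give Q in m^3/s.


For a rectangular channel, the cross-sectional area A = b * y = 3.2 * 2.08 = 6.66 m^2.
The wetted perimeter P = b + 2y = 3.2 + 2*2.08 = 7.36 m.
Hydraulic radius R = A/P = 6.66/7.36 = 0.9043 m.
Velocity V = (1/n)*R^(2/3)*S^(1/2) = (1/0.05)*0.9043^(2/3)*0.0011^(1/2) = 0.6203 m/s.
Discharge Q = A * V = 6.66 * 0.6203 = 4.129 m^3/s.

4.129


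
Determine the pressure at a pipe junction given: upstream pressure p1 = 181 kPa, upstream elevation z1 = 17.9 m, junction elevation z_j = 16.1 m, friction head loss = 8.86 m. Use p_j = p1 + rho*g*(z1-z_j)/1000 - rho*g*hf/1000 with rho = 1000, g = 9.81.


Junction pressure: p_j = p1 + rho*g*(z1 - z_j)/1000 - rho*g*hf/1000.
Elevation term = 1000*9.81*(17.9 - 16.1)/1000 = 17.658 kPa.
Friction term = 1000*9.81*8.86/1000 = 86.917 kPa.
p_j = 181 + 17.658 - 86.917 = 111.74 kPa.

111.74


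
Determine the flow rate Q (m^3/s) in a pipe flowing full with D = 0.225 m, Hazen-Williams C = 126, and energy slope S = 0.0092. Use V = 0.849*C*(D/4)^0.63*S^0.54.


For a full circular pipe, R = D/4 = 0.225/4 = 0.0563 m.
V = 0.849 * 126 * 0.0563^0.63 * 0.0092^0.54
  = 0.849 * 126 * 0.163146 * 0.079514
  = 1.3877 m/s.
Pipe area A = pi*D^2/4 = pi*0.225^2/4 = 0.0398 m^2.
Q = A * V = 0.0398 * 1.3877 = 0.0552 m^3/s.

0.0552


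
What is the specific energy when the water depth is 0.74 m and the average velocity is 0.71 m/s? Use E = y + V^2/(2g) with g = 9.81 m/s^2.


Specific energy E = y + V^2/(2g).
Velocity head = V^2/(2g) = 0.71^2 / (2*9.81) = 0.5041 / 19.62 = 0.0257 m.
E = 0.74 + 0.0257 = 0.7657 m.

0.7657


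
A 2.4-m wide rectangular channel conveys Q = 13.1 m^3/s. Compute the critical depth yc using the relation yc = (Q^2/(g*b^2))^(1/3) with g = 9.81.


Using yc = (Q^2 / (g * b^2))^(1/3):
Q^2 = 13.1^2 = 171.61.
g * b^2 = 9.81 * 2.4^2 = 9.81 * 5.76 = 56.51.
Q^2 / (g*b^2) = 171.61 / 56.51 = 3.0368.
yc = 3.0368^(1/3) = 1.4482 m.

1.4482


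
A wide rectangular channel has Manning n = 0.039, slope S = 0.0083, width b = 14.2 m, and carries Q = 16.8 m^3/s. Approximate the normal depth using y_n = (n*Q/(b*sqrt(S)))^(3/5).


We use the wide-channel approximation y_n = (n*Q/(b*sqrt(S)))^(3/5).
sqrt(S) = sqrt(0.0083) = 0.091104.
Numerator: n*Q = 0.039 * 16.8 = 0.6552.
Denominator: b*sqrt(S) = 14.2 * 0.091104 = 1.293677.
arg = 0.5065.
y_n = 0.5065^(3/5) = 0.6649 m.

0.6649


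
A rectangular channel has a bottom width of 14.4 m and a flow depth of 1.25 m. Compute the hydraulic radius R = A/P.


For a rectangular section:
Flow area A = b * y = 14.4 * 1.25 = 18.0 m^2.
Wetted perimeter P = b + 2y = 14.4 + 2*1.25 = 16.9 m.
Hydraulic radius R = A/P = 18.0 / 16.9 = 1.0651 m.

1.0651


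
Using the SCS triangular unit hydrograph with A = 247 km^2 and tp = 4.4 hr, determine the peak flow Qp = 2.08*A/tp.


SCS formula: Qp = 2.08 * A / tp.
Qp = 2.08 * 247 / 4.4
   = 513.76 / 4.4
   = 116.76 m^3/s per cm.

116.76


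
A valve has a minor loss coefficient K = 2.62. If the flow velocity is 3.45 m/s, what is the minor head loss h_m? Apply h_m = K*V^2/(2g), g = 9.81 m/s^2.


Minor loss formula: h_m = K * V^2/(2g).
V^2 = 3.45^2 = 11.9025.
V^2/(2g) = 11.9025 / 19.62 = 0.6067 m.
h_m = 2.62 * 0.6067 = 1.5894 m.

1.5894


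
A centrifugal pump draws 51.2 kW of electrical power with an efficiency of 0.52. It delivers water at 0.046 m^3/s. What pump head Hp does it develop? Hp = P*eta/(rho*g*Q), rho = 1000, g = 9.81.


Pump head formula: Hp = P * eta / (rho * g * Q).
Numerator: P * eta = 51.2 * 1000 * 0.52 = 26624.0 W.
Denominator: rho * g * Q = 1000 * 9.81 * 0.046 = 451.26.
Hp = 26624.0 / 451.26 = 59.0 m.

59.0


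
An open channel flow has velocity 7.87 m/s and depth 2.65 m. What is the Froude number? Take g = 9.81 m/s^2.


The Froude number is defined as Fr = V / sqrt(g*y).
g*y = 9.81 * 2.65 = 25.9965.
sqrt(g*y) = sqrt(25.9965) = 5.0987.
Fr = 7.87 / 5.0987 = 1.5435.

1.5435


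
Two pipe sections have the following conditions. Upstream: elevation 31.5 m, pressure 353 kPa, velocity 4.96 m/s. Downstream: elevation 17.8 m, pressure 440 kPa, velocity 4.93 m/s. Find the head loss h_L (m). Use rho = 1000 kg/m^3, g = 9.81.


Total head at each section: H = z + p/(rho*g) + V^2/(2g).
H1 = 31.5 + 353*1000/(1000*9.81) + 4.96^2/(2*9.81)
   = 31.5 + 35.984 + 1.2539
   = 68.738 m.
H2 = 17.8 + 440*1000/(1000*9.81) + 4.93^2/(2*9.81)
   = 17.8 + 44.852 + 1.2388
   = 63.891 m.
h_L = H1 - H2 = 68.738 - 63.891 = 4.847 m.

4.847


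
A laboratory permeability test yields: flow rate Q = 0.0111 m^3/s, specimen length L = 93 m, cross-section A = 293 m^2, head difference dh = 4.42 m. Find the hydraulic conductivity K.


From K = Q*L / (A*dh):
Numerator: Q*L = 0.0111 * 93 = 1.0323.
Denominator: A*dh = 293 * 4.42 = 1295.06.
K = 1.0323 / 1295.06 = 0.000797 m/s.

0.000797


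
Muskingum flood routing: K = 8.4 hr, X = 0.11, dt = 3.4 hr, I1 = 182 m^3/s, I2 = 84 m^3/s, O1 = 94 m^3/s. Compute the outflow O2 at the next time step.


Muskingum coefficients:
denom = 2*K*(1-X) + dt = 2*8.4*(1-0.11) + 3.4 = 18.352.
C0 = (dt - 2*K*X)/denom = (3.4 - 2*8.4*0.11)/18.352 = 0.0846.
C1 = (dt + 2*K*X)/denom = (3.4 + 2*8.4*0.11)/18.352 = 0.286.
C2 = (2*K*(1-X) - dt)/denom = 0.6295.
O2 = C0*I2 + C1*I1 + C2*O1
   = 0.0846*84 + 0.286*182 + 0.6295*94
   = 118.32 m^3/s.

118.32
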